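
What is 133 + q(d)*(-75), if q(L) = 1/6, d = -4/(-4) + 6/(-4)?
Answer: 241/2 ≈ 120.50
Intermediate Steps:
d = -½ (d = -4*(-¼) + 6*(-¼) = 1 - 3/2 = -½ ≈ -0.50000)
q(L) = ⅙
133 + q(d)*(-75) = 133 + (⅙)*(-75) = 133 - 25/2 = 241/2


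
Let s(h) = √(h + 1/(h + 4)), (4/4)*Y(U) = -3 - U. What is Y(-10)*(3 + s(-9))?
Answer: 21 + 7*I*√230/5 ≈ 21.0 + 21.232*I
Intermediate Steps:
Y(U) = -3 - U
s(h) = √(h + 1/(4 + h))
Y(-10)*(3 + s(-9)) = (-3 - 1*(-10))*(3 + √((1 - 9*(4 - 9))/(4 - 9))) = (-3 + 10)*(3 + √((1 - 9*(-5))/(-5))) = 7*(3 + √(-(1 + 45)/5)) = 7*(3 + √(-⅕*46)) = 7*(3 + √(-46/5)) = 7*(3 + I*√230/5) = 21 + 7*I*√230/5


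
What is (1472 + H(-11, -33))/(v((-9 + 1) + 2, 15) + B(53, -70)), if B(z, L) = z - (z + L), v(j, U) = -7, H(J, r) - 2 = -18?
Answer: 208/9 ≈ 23.111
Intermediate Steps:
H(J, r) = -16 (H(J, r) = 2 - 18 = -16)
B(z, L) = -L (B(z, L) = z - (L + z) = z + (-L - z) = -L)
(1472 + H(-11, -33))/(v((-9 + 1) + 2, 15) + B(53, -70)) = (1472 - 16)/(-7 - 1*(-70)) = 1456/(-7 + 70) = 1456/63 = 1456*(1/63) = 208/9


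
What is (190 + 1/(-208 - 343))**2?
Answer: 10959786721/303601 ≈ 36099.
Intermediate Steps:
(190 + 1/(-208 - 343))**2 = (190 + 1/(-551))**2 = (190 - 1/551)**2 = (104689/551)**2 = 10959786721/303601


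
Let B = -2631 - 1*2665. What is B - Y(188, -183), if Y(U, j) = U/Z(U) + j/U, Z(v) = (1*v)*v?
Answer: -497733/94 ≈ -5295.0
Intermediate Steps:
Z(v) = v**2 (Z(v) = v*v = v**2)
Y(U, j) = 1/U + j/U (Y(U, j) = U/(U**2) + j/U = U/U**2 + j/U = 1/U + j/U)
B = -5296 (B = -2631 - 2665 = -5296)
B - Y(188, -183) = -5296 - (1 - 183)/188 = -5296 - (-182)/188 = -5296 - 1*(-91/94) = -5296 + 91/94 = -497733/94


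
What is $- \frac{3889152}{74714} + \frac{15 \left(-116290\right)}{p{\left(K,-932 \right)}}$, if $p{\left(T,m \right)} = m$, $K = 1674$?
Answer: $\frac{31675669059}{17408362} \approx 1819.6$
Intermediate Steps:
$- \frac{3889152}{74714} + \frac{15 \left(-116290\right)}{p{\left(K,-932 \right)}} = - \frac{3889152}{74714} + \frac{15 \left(-116290\right)}{-932} = \left(-3889152\right) \frac{1}{74714} - - \frac{872175}{466} = - \frac{1944576}{37357} + \frac{872175}{466} = \frac{31675669059}{17408362}$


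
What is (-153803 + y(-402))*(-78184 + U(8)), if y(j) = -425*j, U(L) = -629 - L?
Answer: -1343661587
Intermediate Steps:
(-153803 + y(-402))*(-78184 + U(8)) = (-153803 - 425*(-402))*(-78184 + (-629 - 1*8)) = (-153803 + 170850)*(-78184 + (-629 - 8)) = 17047*(-78184 - 637) = 17047*(-78821) = -1343661587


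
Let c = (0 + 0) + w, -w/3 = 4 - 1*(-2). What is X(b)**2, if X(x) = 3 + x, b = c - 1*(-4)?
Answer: 121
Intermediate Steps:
w = -18 (w = -3*(4 - 1*(-2)) = -3*(4 + 2) = -3*6 = -18)
c = -18 (c = (0 + 0) - 18 = 0 - 18 = -18)
b = -14 (b = -18 - 1*(-4) = -18 + 4 = -14)
X(b)**2 = (3 - 14)**2 = (-11)**2 = 121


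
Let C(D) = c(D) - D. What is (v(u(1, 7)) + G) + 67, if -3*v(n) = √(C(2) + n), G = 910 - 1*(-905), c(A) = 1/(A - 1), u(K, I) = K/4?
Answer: 1882 - I*√3/6 ≈ 1882.0 - 0.28868*I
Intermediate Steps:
u(K, I) = K/4 (u(K, I) = K*(¼) = K/4)
c(A) = 1/(-1 + A)
G = 1815 (G = 910 + 905 = 1815)
C(D) = 1/(-1 + D) - D
v(n) = -√(-1 + n)/3 (v(n) = -√((1 - 1*2*(-1 + 2))/(-1 + 2) + n)/3 = -√((1 - 1*2*1)/1 + n)/3 = -√(1*(1 - 2) + n)/3 = -√(1*(-1) + n)/3 = -√(-1 + n)/3)
(v(u(1, 7)) + G) + 67 = (-√(-1 + (¼)*1)/3 + 1815) + 67 = (-√(-1 + ¼)/3 + 1815) + 67 = (-I*√3/6 + 1815) + 67 = (1815 - I*√3/6) + 67 = 1882 - I*√3/6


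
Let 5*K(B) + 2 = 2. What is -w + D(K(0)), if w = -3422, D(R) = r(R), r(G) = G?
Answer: 3422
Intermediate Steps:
K(B) = 0 (K(B) = -⅖ + (⅕)*2 = -⅖ + ⅖ = 0)
D(R) = R
-w + D(K(0)) = -1*(-3422) + 0 = 3422 + 0 = 3422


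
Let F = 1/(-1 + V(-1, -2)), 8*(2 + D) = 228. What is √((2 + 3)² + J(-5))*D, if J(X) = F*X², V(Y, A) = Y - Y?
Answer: 0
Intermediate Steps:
V(Y, A) = 0
D = 53/2 (D = -2 + (⅛)*228 = -2 + 57/2 = 53/2 ≈ 26.500)
F = -1 (F = 1/(-1 + 0) = 1/(-1) = -1)
J(X) = -X²
√((2 + 3)² + J(-5))*D = √((2 + 3)² - 1*(-5)²)*(53/2) = √(5² - 1*25)*(53/2) = √(25 - 25)*(53/2) = √0*(53/2) = 0*(53/2) = 0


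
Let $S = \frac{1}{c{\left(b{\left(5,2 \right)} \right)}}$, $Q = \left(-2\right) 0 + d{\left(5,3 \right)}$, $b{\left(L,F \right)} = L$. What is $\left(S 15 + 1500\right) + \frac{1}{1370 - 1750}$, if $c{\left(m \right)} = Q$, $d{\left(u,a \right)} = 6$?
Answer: $\frac{570949}{380} \approx 1502.5$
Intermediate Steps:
$Q = 6$ ($Q = \left(-2\right) 0 + 6 = 0 + 6 = 6$)
$c{\left(m \right)} = 6$
$S = \frac{1}{6} \approx 0.16667$
$\left(S 15 + 1500\right) + \frac{1}{1370 - 1750} = \left(\frac{1}{6} \cdot 15 + 1500\right) + \frac{1}{1370 - 1750} = \left(\frac{5}{2} + 1500\right) + \frac{1}{-380} = \frac{3005}{2} - \frac{1}{380} = \frac{570949}{380}$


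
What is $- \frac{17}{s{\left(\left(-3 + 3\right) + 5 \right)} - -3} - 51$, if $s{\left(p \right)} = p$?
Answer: $- \frac{425}{8} \approx -53.125$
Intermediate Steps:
$- \frac{17}{s{\left(\left(-3 + 3\right) + 5 \right)} - -3} - 51 = - \frac{17}{\left(\left(-3 + 3\right) + 5\right) - -3} - 51 = - \frac{17}{\left(0 + 5\right) + \left(5 - 2\right)} - 51 = - \frac{17}{5 + 3} - 51 = - \frac{17}{8} - 51 = - \frac{425}{8}$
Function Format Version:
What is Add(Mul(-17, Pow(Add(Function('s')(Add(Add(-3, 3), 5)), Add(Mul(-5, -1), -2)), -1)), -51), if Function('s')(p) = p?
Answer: Rational(-425, 8) ≈ -53.125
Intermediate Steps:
Add(Mul(-17, Pow(Add(Function('s')(Add(Add(-3, 3), 5)), Add(Mul(-5, -1), -2)), -1)), -51) = Add(Mul(-17, Pow(Add(Add(Add(-3, 3), 5), Add(Mul(-5, -1), -2)), -1)), -51) = Add(Mul(-17, Pow(Add(Add(0, 5), Add(5, -2)), -1)), -51) = Add(Mul(-17, Pow(Add(5, 3), -1)), -51) = Add(Mul(-17, Pow(8, -1)), -51) = Add(Mul(-17, Rational(1, 8)), -51) = Add(Rational(-17, 8), -51) = Rational(-425, 8)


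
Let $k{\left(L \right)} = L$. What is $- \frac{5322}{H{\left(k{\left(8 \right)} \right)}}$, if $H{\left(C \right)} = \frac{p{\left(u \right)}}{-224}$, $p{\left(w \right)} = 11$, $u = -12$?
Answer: $\frac{1192128}{11} \approx 1.0838 \cdot 10^{5}$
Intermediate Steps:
$H{\left(C \right)} = - \frac{11}{224}$ ($H{\left(C \right)} = \frac{11}{-224} = 11 \left(- \frac{1}{224}\right) = - \frac{11}{224}$)
$- \frac{5322}{H{\left(k{\left(8 \right)} \right)}} = - \frac{5322}{- \frac{11}{224}} = \left(-5322\right) \left(- \frac{224}{11}\right) = \frac{1192128}{11}$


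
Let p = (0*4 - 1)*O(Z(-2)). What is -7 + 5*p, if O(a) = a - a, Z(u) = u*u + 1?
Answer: -7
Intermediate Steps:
Z(u) = 1 + u**2 (Z(u) = u**2 + 1 = 1 + u**2)
O(a) = 0
p = 0 (p = (0*4 - 1)*0 = (0 - 1)*0 = -1*0 = 0)
-7 + 5*p = -7 + 5*0 = -7 + 0 = -7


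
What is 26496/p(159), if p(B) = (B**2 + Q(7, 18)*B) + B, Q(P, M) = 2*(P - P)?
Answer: 276/265 ≈ 1.0415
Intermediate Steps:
Q(P, M) = 0 (Q(P, M) = 2*0 = 0)
p(B) = B + B**2 (p(B) = (B**2 + 0*B) + B = (B**2 + 0) + B = B**2 + B = B + B**2)
26496/p(159) = 26496/((159*(1 + 159))) = 26496/((159*160)) = 26496/25440 = 26496*(1/25440) = 276/265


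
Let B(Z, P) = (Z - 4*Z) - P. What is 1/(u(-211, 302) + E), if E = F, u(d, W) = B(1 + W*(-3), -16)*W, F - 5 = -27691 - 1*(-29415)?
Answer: 1/826491 ≈ 1.2099e-6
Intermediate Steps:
B(Z, P) = -P - 3*Z (B(Z, P) = -3*Z - P = -P - 3*Z)
F = 1729 (F = 5 + (-27691 - 1*(-29415)) = 5 + (-27691 + 29415) = 5 + 1724 = 1729)
u(d, W) = W*(13 + 9*W) (u(d, W) = (-1*(-16) - 3*(1 + W*(-3)))*W = (16 - 3*(1 - 3*W))*W = (16 + (-3 + 9*W))*W = (13 + 9*W)*W = W*(13 + 9*W))
E = 1729
1/(u(-211, 302) + E) = 1/(302*(13 + 9*302) + 1729) = 1/(302*(13 + 2718) + 1729) = 1/(302*2731 + 1729) = 1/(824762 + 1729) = 1/826491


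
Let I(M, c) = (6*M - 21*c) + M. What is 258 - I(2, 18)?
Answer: 622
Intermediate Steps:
I(M, c) = -21*c + 7*M (I(M, c) = (-21*c + 6*M) + M = -21*c + 7*M)
258 - I(2, 18) = 258 - (-21*18 + 7*2) = 258 - (-378 + 14) = 258 - 1*(-364) = 258 + 364 = 622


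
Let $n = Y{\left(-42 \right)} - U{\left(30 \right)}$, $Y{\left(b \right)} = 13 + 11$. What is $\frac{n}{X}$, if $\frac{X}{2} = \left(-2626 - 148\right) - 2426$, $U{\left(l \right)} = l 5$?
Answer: $\frac{63}{5200} \approx 0.012115$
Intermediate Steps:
$Y{\left(b \right)} = 24$
$U{\left(l \right)} = 5 l$
$X = -10400$ ($X = 2 \left(\left(-2626 - 148\right) - 2426\right) = 2 \left(-2774 - 2426\right) = 2 \left(-5200\right) = -10400$)
$n = -126$ ($n = 24 - 5 \cdot 30 = 24 - 150 = -126$)
$\frac{n}{X} = - \frac{126}{-10400} = \left(-126\right) \left(- \frac{1}{10400}\right) = \frac{63}{5200}$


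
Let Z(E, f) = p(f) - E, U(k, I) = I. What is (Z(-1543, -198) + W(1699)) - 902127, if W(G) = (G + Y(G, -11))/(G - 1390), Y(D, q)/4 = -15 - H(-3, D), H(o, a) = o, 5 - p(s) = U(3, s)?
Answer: -278216078/309 ≈ -9.0038e+5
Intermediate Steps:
p(s) = 5 - s
Y(D, q) = -48 (Y(D, q) = 4*(-15 - 1*(-3)) = 4*(-15 + 3) = 4*(-12) = -48)
Z(E, f) = 5 - E - f (Z(E, f) = (5 - f) - E = 5 - E - f)
W(G) = (-48 + G)/(-1390 + G) (W(G) = (G - 48)/(G - 1390) = (-48 + G)/(-1390 + G))
(Z(-1543, -198) + W(1699)) - 902127 = ((5 - 1*(-1543) - 1*(-198)) + (-48 + 1699)/(-1390 + 1699)) - 902127 = ((5 + 1543 + 198) + 1651/309) - 902127 = (1746 + (1/309)*1651) - 902127 = (1746 + 1651/309) - 902127 = 541165/309 - 902127 = -278216078/309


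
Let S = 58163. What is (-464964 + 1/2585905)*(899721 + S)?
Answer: -1151714444740441396/2585905 ≈ -4.4538e+11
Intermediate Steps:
(-464964 + 1/2585905)*(899721 + S) = (-464964 + 1/2585905)*(899721 + 58163) = (-464964 + 1/2585905)*957884 = -1202352732419/2585905*957884 = -1151714444740441396/2585905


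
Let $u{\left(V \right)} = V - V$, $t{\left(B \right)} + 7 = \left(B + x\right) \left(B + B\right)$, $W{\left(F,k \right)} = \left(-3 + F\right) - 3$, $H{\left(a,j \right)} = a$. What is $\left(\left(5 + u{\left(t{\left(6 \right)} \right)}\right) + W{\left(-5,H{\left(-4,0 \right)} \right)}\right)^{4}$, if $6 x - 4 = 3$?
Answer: $1296$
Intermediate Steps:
$x = \frac{7}{6}$ ($x = \frac{2}{3} + \frac{1}{6} \cdot 3 = \frac{2}{3} + \frac{1}{2} = \frac{7}{6} \approx 1.1667$)
$W{\left(F,k \right)} = -6 + F$
$t{\left(B \right)} = -7 + 2 B \left(\frac{7}{6} + B\right)$ ($t{\left(B \right)} = -7 + \left(B + \frac{7}{6}\right) \left(B + B\right) = -7 + \left(\frac{7}{6} + B\right) 2 B = -7 + 2 B \left(\frac{7}{6} + B\right)$)
$u{\left(V \right)} = 0$
$\left(\left(5 + u{\left(t{\left(6 \right)} \right)}\right) + W{\left(-5,H{\left(-4,0 \right)} \right)}\right)^{4} = \left(\left(5 + 0\right) - 11\right)^{4} = \left(5 - 11\right)^{4} = \left(-6\right)^{4} = 1296$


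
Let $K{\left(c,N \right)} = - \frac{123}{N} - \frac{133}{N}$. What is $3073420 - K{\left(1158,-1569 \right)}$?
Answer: $\frac{4822195724}{1569} \approx 3.0734 \cdot 10^{6}$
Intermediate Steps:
$K{\left(c,N \right)} = - \frac{256}{N}$
$3073420 - K{\left(1158,-1569 \right)} = 3073420 - - \frac{256}{-1569} = 3073420 - \left(-256\right) \left(- \frac{1}{1569}\right) = 3073420 - \frac{256}{1569} = \frac{4822195724}{1569}$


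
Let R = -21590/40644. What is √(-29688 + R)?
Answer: I*√1362319887398/6774 ≈ 172.3*I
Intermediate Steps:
R = -10795/20322 (R = -21590*1/40644 = -10795/20322 ≈ -0.53120)
√(-29688 + R) = √(-29688 - 10795/20322) = √(-603330331/20322) = I*√1362319887398/6774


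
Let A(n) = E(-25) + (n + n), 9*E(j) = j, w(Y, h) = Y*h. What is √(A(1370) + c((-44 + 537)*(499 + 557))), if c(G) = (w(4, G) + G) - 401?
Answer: √23448386/3 ≈ 1614.1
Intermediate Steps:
E(j) = j/9
A(n) = -25/9 + 2*n (A(n) = (⅑)*(-25) + (n + n) = -25/9 + 2*n)
c(G) = -401 + 5*G (c(G) = (4*G + G) - 401 = 5*G - 401 = -401 + 5*G)
√(A(1370) + c((-44 + 537)*(499 + 557))) = √((-25/9 + 2*1370) + (-401 + 5*((-44 + 537)*(499 + 557)))) = √((-25/9 + 2740) + (-401 + 5*(493*1056))) = √(24635/9 + (-401 + 5*520608)) = √(24635/9 + (-401 + 2603040)) = √(24635/9 + 2602639) = √(23448386/9) = √23448386/3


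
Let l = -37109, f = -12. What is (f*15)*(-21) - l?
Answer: 40889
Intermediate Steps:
(f*15)*(-21) - l = -12*15*(-21) - 1*(-37109) = -180*(-21) + 37109 = 3780 + 37109 = 40889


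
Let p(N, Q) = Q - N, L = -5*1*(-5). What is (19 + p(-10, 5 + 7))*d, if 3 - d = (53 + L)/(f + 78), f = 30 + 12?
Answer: 1927/20 ≈ 96.350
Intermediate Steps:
L = 25 (L = -5*(-5) = 25)
f = 42
d = 47/20 (d = 3 - (53 + 25)/(42 + 78) = 3 - 78/120 = 3 - 1*13/20 = 3 - 13/20 = 47/20 ≈ 2.3500)
(19 + p(-10, 5 + 7))*d = (19 + ((5 + 7) - 1*(-10)))*(47/20) = (19 + (12 + 10))*(47/20) = (19 + 22)*(47/20) = 41*(47/20) = 1927/20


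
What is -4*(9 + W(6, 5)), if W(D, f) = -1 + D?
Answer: -56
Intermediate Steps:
-4*(9 + W(6, 5)) = -4*(9 + (-1 + 6)) = -4*(9 + 5) = -4*14 = -56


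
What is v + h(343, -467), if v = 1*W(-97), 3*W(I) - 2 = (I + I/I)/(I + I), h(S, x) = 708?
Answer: 206270/291 ≈ 708.83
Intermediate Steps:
W(I) = ⅔ + (1 + I)/(6*I) (W(I) = ⅔ + ((I + I/I)/(I + I))/3 = ⅔ + ((I + 1)/((2*I)))/3 = ⅔ + ((1 + I)*(1/(2*I)))/3 = ⅔ + ((1 + I)/(2*I))/3 = ⅔ + (1 + I)/(6*I))
v = 242/291 (v = 1*((⅙)*(1 + 5*(-97))/(-97)) = 1*((⅙)*(-1/97)*(1 - 485)) = 1*((⅙)*(-1/97)*(-484)) = 1*(242/291) = 242/291 ≈ 0.83162)
v + h(343, -467) = 242/291 + 708 = 206270/291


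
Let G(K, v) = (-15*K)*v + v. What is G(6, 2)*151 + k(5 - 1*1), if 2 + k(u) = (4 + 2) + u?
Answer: -26870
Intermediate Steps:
G(K, v) = v - 15*K*v (G(K, v) = -15*K*v + v = v - 15*K*v)
k(u) = 4 + u (k(u) = -2 + ((4 + 2) + u) = -2 + (6 + u) = 4 + u)
G(6, 2)*151 + k(5 - 1*1) = (2*(1 - 15*6))*151 + (4 + (5 - 1*1)) = (2*(1 - 90))*151 + (4 + (5 - 1)) = (2*(-89))*151 + (4 + 4) = -178*151 + 8 = -26878 + 8 = -26870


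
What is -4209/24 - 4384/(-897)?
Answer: -1223419/7176 ≈ -170.49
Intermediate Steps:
-4209/24 - 4384/(-897) = -4209*1/24 - 4384*(-1/897) = -1403/8 + 4384/897 = -1223419/7176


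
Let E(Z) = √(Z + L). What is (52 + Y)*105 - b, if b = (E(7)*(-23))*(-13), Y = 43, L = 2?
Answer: 9078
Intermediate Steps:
E(Z) = √(2 + Z) (E(Z) = √(Z + 2) = √(2 + Z))
b = 897 (b = (√(2 + 7)*(-23))*(-13) = (√9*(-23))*(-13) = (3*(-23))*(-13) = -69*(-13) = 897)
(52 + Y)*105 - b = (52 + 43)*105 - 1*897 = 95*105 - 897 = 9975 - 897 = 9078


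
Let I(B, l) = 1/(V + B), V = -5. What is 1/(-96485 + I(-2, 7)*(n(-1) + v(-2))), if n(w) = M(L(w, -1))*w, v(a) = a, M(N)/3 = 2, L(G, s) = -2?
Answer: -7/675387 ≈ -1.0364e-5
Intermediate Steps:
M(N) = 6 (M(N) = 3*2 = 6)
I(B, l) = 1/(-5 + B)
n(w) = 6*w
1/(-96485 + I(-2, 7)*(n(-1) + v(-2))) = 1/(-96485 + (6*(-1) - 2)/(-5 - 2)) = 1/(-96485 + (-6 - 2)/(-7)) = 1/(-96485 - ⅐*(-8)) = 1/(-96485 + 8/7) = 1/(-675387/7) = -7/675387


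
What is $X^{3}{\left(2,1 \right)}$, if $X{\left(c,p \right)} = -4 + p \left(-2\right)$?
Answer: $-216$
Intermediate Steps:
$X{\left(c,p \right)} = -4 - 2 p$
$X^{3}{\left(2,1 \right)} = \left(-4 - 2\right)^{3} = \left(-6\right)^{3} = -216$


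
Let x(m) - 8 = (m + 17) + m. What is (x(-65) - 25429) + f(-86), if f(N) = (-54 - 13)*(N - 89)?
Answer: -13809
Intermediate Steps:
x(m) = 25 + 2*m (x(m) = 8 + ((m + 17) + m) = 8 + ((17 + m) + m) = 8 + (17 + 2*m) = 25 + 2*m)
f(N) = 5963 - 67*N (f(N) = -67*(-89 + N) = 5963 - 67*N)
(x(-65) - 25429) + f(-86) = ((25 + 2*(-65)) - 25429) + (5963 - 67*(-86)) = ((25 - 130) - 25429) + (5963 + 5762) = (-105 - 25429) + 11725 = -25534 + 11725 = -13809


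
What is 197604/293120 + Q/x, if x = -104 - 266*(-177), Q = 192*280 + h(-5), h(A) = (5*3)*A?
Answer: 3127398489/1721273920 ≈ 1.8169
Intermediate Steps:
h(A) = 15*A
Q = 53685 (Q = 192*280 + 15*(-5) = 53760 - 75 = 53685)
x = 46978 (x = -104 + 47082 = 46978)
197604/293120 + Q/x = 197604/293120 + 53685/46978 = 197604*(1/293120) + 53685*(1/46978) = 49401/73280 + 53685/46978 = 3127398489/1721273920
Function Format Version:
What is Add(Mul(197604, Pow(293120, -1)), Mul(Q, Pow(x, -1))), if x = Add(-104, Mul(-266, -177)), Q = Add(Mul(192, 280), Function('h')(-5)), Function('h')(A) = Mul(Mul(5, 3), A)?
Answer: Rational(3127398489, 1721273920) ≈ 1.8169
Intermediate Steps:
Function('h')(A) = Mul(15, A)
Q = 53685 (Q = Add(Mul(192, 280), Mul(15, -5)) = Add(53760, -75) = 53685)
x = 46978 (x = Add(-104, 47082) = 46978)
Add(Mul(197604, Pow(293120, -1)), Mul(Q, Pow(x, -1))) = Add(Mul(197604, Pow(293120, -1)), Mul(53685, Pow(46978, -1))) = Add(Mul(197604, Rational(1, 293120)), Mul(53685, Rational(1, 46978))) = Add(Rational(49401, 73280), Rational(53685, 46978)) = Rational(3127398489, 1721273920)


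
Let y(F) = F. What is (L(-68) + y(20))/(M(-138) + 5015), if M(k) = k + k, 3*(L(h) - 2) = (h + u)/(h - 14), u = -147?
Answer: 5627/1165794 ≈ 0.0048268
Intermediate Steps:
L(h) = 2 + (-147 + h)/(3*(-14 + h)) (L(h) = 2 + ((h - 147)/(h - 14))/3 = 2 + ((-147 + h)/(-14 + h))/3 = 2 + (-147 + h)/(3*(-14 + h)))
M(k) = 2*k
(L(-68) + y(20))/(M(-138) + 5015) = (7*(-33 - 68)/(3*(-14 - 68)) + 20)/(2*(-138) + 5015) = ((7/3)*(-101)/(-82) + 20)/(-276 + 5015) = ((7/3)*(-1/82)*(-101) + 20)/4739 = (707/246 + 20)*(1/4739) = (5627/246)*(1/4739) = 5627/1165794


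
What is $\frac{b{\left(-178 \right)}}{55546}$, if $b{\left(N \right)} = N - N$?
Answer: $0$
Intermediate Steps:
$b{\left(N \right)} = 0$
$\frac{b{\left(-178 \right)}}{55546} = \frac{0}{55546} = 0 \cdot \frac{1}{55546} = 0$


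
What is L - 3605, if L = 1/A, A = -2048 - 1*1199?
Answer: -11705436/3247 ≈ -3605.0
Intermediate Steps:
A = -3247 (A = -2048 - 1199 = -3247)
L = -1/3247 (L = 1/(-3247) = -1/3247 ≈ -0.00030798)
L - 3605 = -1/3247 - 3605 = -11705436/3247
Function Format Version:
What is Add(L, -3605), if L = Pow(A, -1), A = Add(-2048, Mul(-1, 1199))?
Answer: Rational(-11705436, 3247) ≈ -3605.0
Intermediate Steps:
A = -3247 (A = Add(-2048, -1199) = -3247)
L = Rational(-1, 3247) (L = Pow(-3247, -1) = Rational(-1, 3247) ≈ -0.00030798)
Add(L, -3605) = Add(Rational(-1, 3247), -3605) = Rational(-11705436, 3247)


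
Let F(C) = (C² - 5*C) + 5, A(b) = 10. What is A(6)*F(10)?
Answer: 550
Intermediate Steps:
F(C) = 5 + C² - 5*C
A(6)*F(10) = 10*(5 + 10² - 5*10) = 10*(5 + 100 - 50) = 10*55 = 550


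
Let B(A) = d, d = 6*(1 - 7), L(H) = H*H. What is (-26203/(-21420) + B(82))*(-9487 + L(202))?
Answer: -7776188563/7140 ≈ -1.0891e+6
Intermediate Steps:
L(H) = H²
d = -36 (d = 6*(-6) = -36)
B(A) = -36
(-26203/(-21420) + B(82))*(-9487 + L(202)) = (-26203/(-21420) - 36)*(-9487 + 202²) = (-26203*(-1/21420) - 36)*(-9487 + 40804) = (26203/21420 - 36)*31317 = -744917/21420*31317 = -7776188563/7140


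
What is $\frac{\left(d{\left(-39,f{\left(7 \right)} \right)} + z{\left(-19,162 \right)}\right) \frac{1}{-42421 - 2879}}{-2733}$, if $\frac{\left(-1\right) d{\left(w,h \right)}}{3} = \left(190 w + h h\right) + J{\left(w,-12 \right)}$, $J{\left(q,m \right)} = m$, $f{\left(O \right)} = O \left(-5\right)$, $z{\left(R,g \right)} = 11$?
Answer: $\frac{9301}{61902450} \approx 0.00015025$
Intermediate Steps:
$f{\left(O \right)} = - 5 O$
$d{\left(w,h \right)} = 36 - 570 w - 3 h^{2}$ ($d{\left(w,h \right)} = - 3 \left(\left(190 w + h h\right) - 12\right) = - 3 \left(\left(190 w + h^{2}\right) - 12\right) = - 3 \left(\left(h^{2} + 190 w\right) - 12\right) = - 3 \left(-12 + h^{2} + 190 w\right) = 36 - 570 w - 3 h^{2}$)
$\frac{\left(d{\left(-39,f{\left(7 \right)} \right)} + z{\left(-19,162 \right)}\right) \frac{1}{-42421 - 2879}}{-2733} = \frac{\left(\left(36 - -22230 - 3 \left(\left(-5\right) 7\right)^{2}\right) + 11\right) \frac{1}{-42421 - 2879}}{-2733} = \frac{\left(36 + 22230 - 3 \left(-35\right)^{2}\right) + 11}{-45300} \left(- \frac{1}{2733}\right) = \left(\left(36 + 22230 - 3675\right) + 11\right) \left(- \frac{1}{45300}\right) \left(- \frac{1}{2733}\right) = \left(18591 + 11\right) \left(- \frac{1}{45300}\right) \left(- \frac{1}{2733}\right) = 18602 \left(- \frac{1}{45300}\right) \left(- \frac{1}{2733}\right) = \left(- \frac{9301}{22650}\right) \left(- \frac{1}{2733}\right) = \frac{9301}{61902450}$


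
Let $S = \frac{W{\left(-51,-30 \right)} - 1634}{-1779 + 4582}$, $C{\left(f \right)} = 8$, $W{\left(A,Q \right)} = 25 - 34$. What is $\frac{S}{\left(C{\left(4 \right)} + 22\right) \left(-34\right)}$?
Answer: $\frac{1643}{2859060} \approx 0.00057466$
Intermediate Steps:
$W{\left(A,Q \right)} = -9$ ($W{\left(A,Q \right)} = 25 - 34 = -9$)
$S = - \frac{1643}{2803}$ ($S = \frac{-9 - 1634}{-1779 + 4582} = - \frac{1643}{2803} \approx -0.58616$)
$\frac{S}{\left(C{\left(4 \right)} + 22\right) \left(-34\right)} = - \frac{1643}{2803 \left(8 + 22\right) \left(-34\right)} = - \frac{1643}{2803 \cdot 30 \left(-34\right)} = - \frac{1643}{2803 \left(-1020\right)} = \left(- \frac{1643}{2803}\right) \left(- \frac{1}{1020}\right) = \frac{1643}{2859060}$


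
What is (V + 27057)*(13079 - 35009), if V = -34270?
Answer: 158181090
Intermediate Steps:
(V + 27057)*(13079 - 35009) = (-34270 + 27057)*(13079 - 35009) = -7213*(-21930) = 158181090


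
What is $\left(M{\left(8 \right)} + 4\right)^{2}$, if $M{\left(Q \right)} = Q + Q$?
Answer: $400$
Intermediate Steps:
$M{\left(Q \right)} = 2 Q$
$\left(M{\left(8 \right)} + 4\right)^{2} = \left(2 \cdot 8 + 4\right)^{2} = \left(16 + 4\right)^{2} = 20^{2} = 400$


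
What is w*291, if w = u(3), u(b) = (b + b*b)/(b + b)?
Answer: 582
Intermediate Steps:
u(b) = (b + b²)/(2*b) (u(b) = (b + b²)/((2*b)) = (b + b²)*(1/(2*b)) = (b + b²)/(2*b))
w = 2 (w = ½ + (½)*3 = ½ + 3/2 = 2)
w*291 = 2*291 = 582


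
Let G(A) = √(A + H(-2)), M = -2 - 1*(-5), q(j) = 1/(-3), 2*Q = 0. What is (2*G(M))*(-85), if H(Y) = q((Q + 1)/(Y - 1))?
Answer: -340*√6/3 ≈ -277.61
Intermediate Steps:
Q = 0 (Q = (½)*0 = 0)
q(j) = -⅓
H(Y) = -⅓
M = 3 (M = -2 + 5 = 3)
G(A) = √(-⅓ + A) (G(A) = √(A - ⅓) = √(-⅓ + A))
(2*G(M))*(-85) = (2*(√(-3 + 9*3)/3))*(-85) = (2*(√(-3 + 27)/3))*(-85) = (2*(√24/3))*(-85) = (2*((2*√6)/3))*(-85) = (2*(2*√6/3))*(-85) = (4*√6/3)*(-85) = -340*√6/3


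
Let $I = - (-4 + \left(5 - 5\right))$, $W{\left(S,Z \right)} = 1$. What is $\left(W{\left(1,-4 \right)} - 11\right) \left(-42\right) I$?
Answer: $1680$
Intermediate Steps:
$I = 4$ ($I = - (-4 + 0) = \left(-1\right) \left(-4\right) = 4$)
$\left(W{\left(1,-4 \right)} - 11\right) \left(-42\right) I = \left(1 - 11\right) \left(-42\right) 4 = \left(-10\right) \left(-42\right) 4 = 420 \cdot 4 = 1680$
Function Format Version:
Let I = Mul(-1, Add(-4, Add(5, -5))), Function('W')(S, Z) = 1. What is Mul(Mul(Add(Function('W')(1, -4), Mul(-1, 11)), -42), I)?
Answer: 1680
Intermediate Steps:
I = 4 (I = Mul(-1, Add(-4, 0)) = Mul(-1, -4) = 4)
Mul(Mul(Add(Function('W')(1, -4), Mul(-1, 11)), -42), I) = Mul(Mul(Add(1, Mul(-1, 11)), -42), 4) = Mul(Mul(Add(1, -11), -42), 4) = Mul(Mul(-10, -42), 4) = Mul(420, 4) = 1680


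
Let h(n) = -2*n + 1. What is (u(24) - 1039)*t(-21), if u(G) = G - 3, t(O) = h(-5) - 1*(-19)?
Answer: -30540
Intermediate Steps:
h(n) = 1 - 2*n
t(O) = 30 (t(O) = (1 - 2*(-5)) - 1*(-19) = (1 + 10) + 19 = 11 + 19 = 30)
u(G) = -3 + G
(u(24) - 1039)*t(-21) = ((-3 + 24) - 1039)*30 = (21 - 1039)*30 = -1018*30 = -30540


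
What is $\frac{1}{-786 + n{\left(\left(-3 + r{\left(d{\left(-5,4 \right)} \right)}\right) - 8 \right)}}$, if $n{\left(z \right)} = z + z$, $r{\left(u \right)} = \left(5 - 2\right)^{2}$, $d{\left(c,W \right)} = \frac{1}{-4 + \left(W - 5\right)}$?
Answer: $- \frac{1}{790} \approx -0.0012658$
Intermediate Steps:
$d{\left(c,W \right)} = \frac{1}{-9 + W}$ ($d{\left(c,W \right)} = \frac{1}{-4 + \left(W - 5\right)} = \frac{1}{-4 + \left(-5 + W\right)} = \frac{1}{-9 + W}$)
$r{\left(u \right)} = 9$ ($r{\left(u \right)} = 3^{2} = 9$)
$n{\left(z \right)} = 2 z$
$\frac{1}{-786 + n{\left(\left(-3 + r{\left(d{\left(-5,4 \right)} \right)}\right) - 8 \right)}} = \frac{1}{-786 + 2 \left(\left(-3 + 9\right) - 8\right)} = \frac{1}{-786 + 2 \left(6 - 8\right)} = \frac{1}{-786 + 2 \left(-2\right)} = \frac{1}{-786 - 4} = \frac{1}{-790} = - \frac{1}{790}$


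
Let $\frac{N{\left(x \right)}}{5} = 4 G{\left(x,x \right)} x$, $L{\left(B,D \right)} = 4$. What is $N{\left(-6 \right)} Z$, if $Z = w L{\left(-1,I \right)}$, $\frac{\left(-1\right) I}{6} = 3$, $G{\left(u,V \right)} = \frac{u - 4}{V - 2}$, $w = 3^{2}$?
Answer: $-5400$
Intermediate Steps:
$w = 9$
$G{\left(u,V \right)} = \frac{-4 + u}{-2 + V}$
$I = -18$ ($I = \left(-6\right) 3 = -18$)
$N{\left(x \right)} = \frac{20 x \left(-4 + x\right)}{-2 + x}$ ($N{\left(x \right)} = 5 \cdot 4 \frac{-4 + x}{-2 + x} x = 5 \frac{4 \left(-4 + x\right)}{-2 + x} x = 5 \frac{4 x \left(-4 + x\right)}{-2 + x} = \frac{20 x \left(-4 + x\right)}{-2 + x}$)
$Z = 36$ ($Z = 9 \cdot 4 = 36$)
$N{\left(-6 \right)} Z = 20 \left(-6\right) \frac{1}{-2 - 6} \left(-4 - 6\right) 36 = 20 \left(-6\right) \frac{1}{-8} \left(-10\right) 36 = 20 \left(-6\right) \left(- \frac{1}{8}\right) \left(-10\right) 36 = \left(-150\right) 36 = -5400$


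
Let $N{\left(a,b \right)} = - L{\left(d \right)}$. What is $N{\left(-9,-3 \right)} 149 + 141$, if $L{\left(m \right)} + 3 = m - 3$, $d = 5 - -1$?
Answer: $141$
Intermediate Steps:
$d = 6$ ($d = 5 + 1 = 6$)
$L{\left(m \right)} = -6 + m$ ($L{\left(m \right)} = -3 + \left(m - 3\right) = -3 + \left(-3 + m\right) = -6 + m$)
$N{\left(a,b \right)} = 0$ ($N{\left(a,b \right)} = - (-6 + 6) = \left(-1\right) 0 = 0$)
$N{\left(-9,-3 \right)} 149 + 141 = 0 \cdot 149 + 141 = 0 + 141 = 141$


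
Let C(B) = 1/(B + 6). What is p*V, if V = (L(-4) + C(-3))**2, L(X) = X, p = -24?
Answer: -968/3 ≈ -322.67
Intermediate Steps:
C(B) = 1/(6 + B)
V = 121/9 (V = (-4 + 1/(6 - 3))**2 = (-4 + 1/3)**2 = (-11/3)**2 = 121/9 ≈ 13.444)
p*V = -24*121/9 = -968/3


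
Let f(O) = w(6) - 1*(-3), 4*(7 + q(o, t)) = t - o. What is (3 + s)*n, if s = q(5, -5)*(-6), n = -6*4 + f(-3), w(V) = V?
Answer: -900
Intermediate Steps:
q(o, t) = -7 - o/4 + t/4 (q(o, t) = -7 + (t - o)/4 = -7 + (-o/4 + t/4) = -7 - o/4 + t/4)
f(O) = 9 (f(O) = 6 - 1*(-3) = 6 + 3 = 9)
n = -15 (n = -6*4 + 9 = -24 + 9 = -15)
s = 57 (s = (-7 - 1/4*5 + (1/4)*(-5))*(-6) = (-7 - 5/4 - 5/4)*(-6) = -19/2*(-6) = 57)
(3 + s)*n = (3 + 57)*(-15) = 60*(-15) = -900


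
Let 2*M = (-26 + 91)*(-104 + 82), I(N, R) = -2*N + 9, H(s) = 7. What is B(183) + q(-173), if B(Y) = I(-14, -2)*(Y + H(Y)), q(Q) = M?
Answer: 6315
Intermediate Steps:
I(N, R) = 9 - 2*N
M = -715 (M = ((-26 + 91)*(-104 + 82))/2 = (65*(-22))/2 = (½)*(-1430) = -715)
q(Q) = -715
B(Y) = 259 + 37*Y (B(Y) = (9 - 2*(-14))*(Y + 7) = (9 + 28)*(7 + Y) = 37*(7 + Y) = 259 + 37*Y)
B(183) + q(-173) = (259 + 37*183) - 715 = (259 + 6771) - 715 = 7030 - 715 = 6315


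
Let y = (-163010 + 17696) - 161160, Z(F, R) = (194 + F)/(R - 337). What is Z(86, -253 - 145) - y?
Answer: 6435946/21 ≈ 3.0647e+5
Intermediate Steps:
Z(F, R) = (194 + F)/(-337 + R)
y = -306474 (y = -145314 - 161160 = -306474)
Z(86, -253 - 145) - y = (194 + 86)/(-337 + (-253 - 145)) - 1*(-306474) = 280/(-337 - 398) + 306474 = 280/(-735) + 306474 = -1/735*280 + 306474 = -8/21 + 306474 = 6435946/21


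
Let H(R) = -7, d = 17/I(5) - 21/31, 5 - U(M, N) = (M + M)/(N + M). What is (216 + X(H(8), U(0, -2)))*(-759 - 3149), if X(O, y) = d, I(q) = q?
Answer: -132489016/155 ≈ -8.5477e+5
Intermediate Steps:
U(M, N) = 5 - 2*M/(M + N) (U(M, N) = 5 - (M + M)/(N + M) = 5 - 2*M/(M + N))
d = 422/155 (d = 17/5 - 21/31 = 422/155 ≈ 2.7226)
X(O, y) = 422/155
(216 + X(H(8), U(0, -2)))*(-759 - 3149) = (216 + 422/155)*(-759 - 3149) = (33902/155)*(-3908) = -132489016/155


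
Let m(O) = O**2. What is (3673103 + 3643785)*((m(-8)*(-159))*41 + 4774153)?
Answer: 31879220052056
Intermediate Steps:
(3673103 + 3643785)*((m(-8)*(-159))*41 + 4774153) = (3673103 + 3643785)*(((-8)**2*(-159))*41 + 4774153) = 7316888*((64*(-159))*41 + 4774153) = 7316888*(-10176*41 + 4774153) = 7316888*(-417216 + 4774153) = 7316888*4356937 = 31879220052056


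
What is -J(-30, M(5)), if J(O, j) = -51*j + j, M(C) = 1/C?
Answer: 10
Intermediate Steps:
J(O, j) = -50*j
-J(-30, M(5)) = -(-50)/5 = -1*(-10) = 10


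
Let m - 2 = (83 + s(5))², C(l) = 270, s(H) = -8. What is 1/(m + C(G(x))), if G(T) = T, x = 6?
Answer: 1/5897 ≈ 0.00016958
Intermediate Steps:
m = 5627 (m = 2 + (83 - 8)² = 2 + 75² = 2 + 5625 = 5627)
1/(m + C(G(x))) = 1/(5627 + 270) = 1/5897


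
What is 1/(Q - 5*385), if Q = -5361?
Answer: -1/7286 ≈ -0.00013725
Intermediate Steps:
1/(Q - 5*385) = 1/(-5361 - 5*385) = 1/(-5361 - 1925) = 1/(-7286) = -1/7286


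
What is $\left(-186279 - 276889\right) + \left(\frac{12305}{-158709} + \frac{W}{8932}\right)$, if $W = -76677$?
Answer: $- \frac{656594042998637}{1417588788} \approx -4.6318 \cdot 10^{5}$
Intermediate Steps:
$\left(-186279 - 276889\right) + \left(\frac{12305}{-158709} + \frac{W}{8932}\right) = \left(-186279 - 276889\right) + \left(\frac{12305}{-158709} - \frac{76677}{8932}\right) = -463168 + \left(12305 \left(- \frac{1}{158709}\right) - \frac{76677}{8932}\right) = -463168 - \frac{12279238253}{1417588788} = - \frac{656594042998637}{1417588788}$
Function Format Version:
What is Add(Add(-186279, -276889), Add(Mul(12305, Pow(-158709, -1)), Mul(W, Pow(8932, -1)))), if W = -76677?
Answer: Rational(-656594042998637, 1417588788) ≈ -4.6318e+5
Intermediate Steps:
Add(Add(-186279, -276889), Add(Mul(12305, Pow(-158709, -1)), Mul(W, Pow(8932, -1)))) = Add(Add(-186279, -276889), Add(Mul(12305, Pow(-158709, -1)), Mul(-76677, Pow(8932, -1)))) = Add(-463168, Add(Mul(12305, Rational(-1, 158709)), Mul(-76677, Rational(1, 8932)))) = Add(-463168, Add(Rational(-12305, 158709), Rational(-76677, 8932))) = Add(-463168, Rational(-12279238253, 1417588788)) = Rational(-656594042998637, 1417588788)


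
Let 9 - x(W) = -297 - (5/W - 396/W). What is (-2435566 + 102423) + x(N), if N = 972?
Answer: -2267517955/972 ≈ -2.3328e+6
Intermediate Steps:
x(W) = 306 - 391/W (x(W) = 9 - (-297 - (5/W - 396/W)) = 9 - (-297 - (-391)/W) = 9 - (-297 + 391/W) = 9 + (297 - 391/W) = 306 - 391/W)
(-2435566 + 102423) + x(N) = (-2435566 + 102423) + (306 - 391/972) = -2333143 + (306 - 391*1/972) = -2333143 + (306 - 391/972) = -2333143 + 297041/972 = -2267517955/972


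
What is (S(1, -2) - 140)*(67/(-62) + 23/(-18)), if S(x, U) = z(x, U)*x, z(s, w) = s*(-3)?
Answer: 94094/279 ≈ 337.25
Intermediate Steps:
z(s, w) = -3*s
S(x, U) = -3*x² (S(x, U) = (-3*x)*x = -3*x²)
(S(1, -2) - 140)*(67/(-62) + 23/(-18)) = (-3*1² - 140)*(67/(-62) + 23/(-18)) = (-3*1 - 140)*(67*(-1/62) + 23*(-1/18)) = (-3 - 140)*(-67/62 - 23/18) = -143*(-658/279) = 94094/279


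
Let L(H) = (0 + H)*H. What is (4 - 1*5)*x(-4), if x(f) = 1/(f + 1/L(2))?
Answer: 4/15 ≈ 0.26667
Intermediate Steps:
L(H) = H**2 (L(H) = H*H = H**2)
x(f) = 1/(1/4 + f) (x(f) = 1/(f + 1/(2**2)) = 1/(f + 1/4) = 1/(1/4 + f))
(4 - 1*5)*x(-4) = (4 - 1*5)*(4/(1 + 4*(-4))) = (4 - 5)*(4/(1 - 16)) = -4/(-15) = -4*(-1)/15 = -1*(-4/15) = 4/15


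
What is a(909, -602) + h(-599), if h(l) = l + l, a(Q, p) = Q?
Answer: -289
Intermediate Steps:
h(l) = 2*l
a(909, -602) + h(-599) = 909 + 2*(-599) = 909 - 1198 = -289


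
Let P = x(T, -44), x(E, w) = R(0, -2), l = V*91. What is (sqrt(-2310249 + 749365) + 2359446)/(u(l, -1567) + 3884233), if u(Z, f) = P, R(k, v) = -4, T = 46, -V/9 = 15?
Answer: 786482/1294743 + 26*I*sqrt(2309)/3884229 ≈ 0.60744 + 0.00032165*I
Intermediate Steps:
V = -135 (V = -9*15 = -135)
l = -12285 (l = -135*91 = -12285)
x(E, w) = -4
P = -4
u(Z, f) = -4
(sqrt(-2310249 + 749365) + 2359446)/(u(l, -1567) + 3884233) = (sqrt(-2310249 + 749365) + 2359446)/(-4 + 3884233) = (sqrt(-1560884) + 2359446)/3884229 = (26*I*sqrt(2309) + 2359446)*(1/3884229) = (2359446 + 26*I*sqrt(2309))*(1/3884229) = 786482/1294743 + 26*I*sqrt(2309)/3884229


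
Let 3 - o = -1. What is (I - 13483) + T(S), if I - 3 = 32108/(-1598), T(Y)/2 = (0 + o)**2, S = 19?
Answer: -10761006/799 ≈ -13468.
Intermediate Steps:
o = 4 (o = 3 - 1*(-1) = 3 + 1 = 4)
T(Y) = 32 (T(Y) = 2*(0 + 4)**2 = 2*4**2 = 2*16 = 32)
I = -13657/799 (I = 3 + 32108/(-1598) = 3 + 32108*(-1/1598) = 3 - 16054/799 = -13657/799 ≈ -17.093)
(I - 13483) + T(S) = (-13657/799 - 13483) + 32 = -10786574/799 + 32 = -10761006/799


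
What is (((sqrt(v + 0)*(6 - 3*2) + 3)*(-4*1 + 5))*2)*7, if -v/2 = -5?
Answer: 42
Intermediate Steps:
v = 10 (v = -2*(-5) = 10)
(((sqrt(v + 0)*(6 - 3*2) + 3)*(-4*1 + 5))*2)*7 = (((sqrt(10 + 0)*(6 - 3*2) + 3)*(-4*1 + 5))*2)*7 = (((sqrt(10)*(6 - 6) + 3)*(-4 + 5))*2)*7 = (((sqrt(10)*0 + 3)*1)*2)*7 = (((0 + 3)*1)*2)*7 = ((3*1)*2)*7 = (3*2)*7 = 6*7 = 42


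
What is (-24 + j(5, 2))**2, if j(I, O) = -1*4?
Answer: 784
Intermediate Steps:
j(I, O) = -4
(-24 + j(5, 2))**2 = (-24 - 4)**2 = (-28)**2 = 784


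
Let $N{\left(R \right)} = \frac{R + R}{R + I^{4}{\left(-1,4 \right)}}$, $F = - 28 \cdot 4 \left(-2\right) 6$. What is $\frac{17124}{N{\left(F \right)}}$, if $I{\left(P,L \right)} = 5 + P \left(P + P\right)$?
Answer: $\frac{763445}{32} \approx 23858.0$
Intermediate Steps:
$I{\left(P,L \right)} = 5 + 2 P^{2}$ ($I{\left(P,L \right)} = 5 + P 2 P = 5 + 2 P^{2}$)
$F = 1344$ ($F = - 28 \left(\left(-8\right) 6\right) = \left(-28\right) \left(-48\right) = 1344$)
$N{\left(R \right)} = \frac{2 R}{2401 + R}$ ($N{\left(R \right)} = \frac{R + R}{R + \left(5 + 2 \left(-1\right)^{2}\right)^{4}} = \frac{2 R}{R + \left(5 + 2 \cdot 1\right)^{4}} = \frac{2 R}{R + \left(5 + 2\right)^{4}} = \frac{2 R}{R + 7^{4}} = \frac{2 R}{R + 2401} = \frac{2 R}{2401 + R}$)
$\frac{17124}{N{\left(F \right)}} = \frac{17124}{2 \cdot 1344 \frac{1}{2401 + 1344}} = \frac{17124}{2 \cdot 1344 \cdot \frac{1}{3745}} = \frac{17124}{\frac{384}{535}} = 17124 \cdot \frac{535}{384} = \frac{763445}{32}$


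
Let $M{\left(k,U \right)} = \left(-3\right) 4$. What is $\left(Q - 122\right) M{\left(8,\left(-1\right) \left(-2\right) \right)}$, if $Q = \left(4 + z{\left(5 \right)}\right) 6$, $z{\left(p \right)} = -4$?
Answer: $1464$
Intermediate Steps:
$Q = 0$ ($Q = \left(4 - 4\right) 6 = 0 \cdot 6 = 0$)
$M{\left(k,U \right)} = -12$
$\left(Q - 122\right) M{\left(8,\left(-1\right) \left(-2\right) \right)} = \left(0 - 122\right) \left(-12\right) = \left(-122\right) \left(-12\right) = 1464$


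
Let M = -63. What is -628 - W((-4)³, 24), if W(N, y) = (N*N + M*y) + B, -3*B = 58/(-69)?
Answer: -664942/207 ≈ -3212.3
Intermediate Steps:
B = 58/207 (B = -58/(3*(-69)) = -58*(-1)/(3*69) = -⅓*(-58/69) = 58/207 ≈ 0.28019)
W(N, y) = 58/207 + N² - 63*y (W(N, y) = (N*N - 63*y) + 58/207 = (N² - 63*y) + 58/207 = 58/207 + N² - 63*y)
-628 - W((-4)³, 24) = -628 - (58/207 + ((-4)³)² - 63*24) = -628 - (58/207 + (-64)² - 1512) = -628 - (58/207 + 4096 - 1512) = -628 - 1*534946/207 = -628 - 534946/207 = -664942/207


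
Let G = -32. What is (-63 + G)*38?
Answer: -3610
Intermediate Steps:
(-63 + G)*38 = (-63 - 32)*38 = -95*38 = -3610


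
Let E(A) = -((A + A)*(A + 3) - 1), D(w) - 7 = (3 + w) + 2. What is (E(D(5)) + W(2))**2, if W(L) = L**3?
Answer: 450241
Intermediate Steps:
D(w) = 12 + w (D(w) = 7 + ((3 + w) + 2) = 7 + (5 + w) = 12 + w)
E(A) = 1 - 2*A*(3 + A) (E(A) = -((2*A)*(3 + A) - 1) = -(2*A*(3 + A) - 1) = -(-1 + 2*A*(3 + A)) = 1 - 2*A*(3 + A))
(E(D(5)) + W(2))**2 = ((1 - 6*(12 + 5) - 2*(12 + 5)**2) + 2**3)**2 = ((1 - 6*17 - 2*17**2) + 8)**2 = ((1 - 102 - 2*289) + 8)**2 = ((1 - 102 - 578) + 8)**2 = (-679 + 8)**2 = (-671)**2 = 450241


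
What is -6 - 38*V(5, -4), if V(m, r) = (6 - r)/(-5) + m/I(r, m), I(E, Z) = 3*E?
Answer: 515/6 ≈ 85.833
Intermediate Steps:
V(m, r) = -6/5 + r/5 + m/(3*r) (V(m, r) = (6 - r)/(-5) + m/((3*r)) = (6 - r)*(-⅕) + m*(1/(3*r)) = (-6/5 + r/5) + m/(3*r) = -6/5 + r/5 + m/(3*r))
-6 - 38*V(5, -4) = -6 - 38*((⅓)*5 + (⅕)*(-4)*(-6 - 4))/(-4) = -6 - (-19)*(5/3 + (⅕)*(-4)*(-10))/2 = -6 - (-19)*(5/3 + 8)/2 = -6 - (-19)*29/(2*3) = -6 - 38*(-29/12) = -6 + 551/6 = 515/6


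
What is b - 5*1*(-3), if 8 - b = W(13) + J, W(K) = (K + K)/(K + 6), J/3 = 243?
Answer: -13440/19 ≈ -707.37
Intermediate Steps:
J = 729 (J = 3*243 = 729)
W(K) = 2*K/(6 + K) (W(K) = (2*K)/(6 + K) = 2*K/(6 + K))
b = -13725/19 (b = 8 - (2*13/(6 + 13) + 729) = 8 - (2*13/19 + 729) = 8 - (2*13*(1/19) + 729) = 8 - (26/19 + 729) = 8 - 1*13877/19 = 8 - 13877/19 = -13725/19 ≈ -722.37)
b - 5*1*(-3) = -13725/19 - 5*1*(-3) = -13725/19 - 5*(-3) = -13725/19 + 15 = -13440/19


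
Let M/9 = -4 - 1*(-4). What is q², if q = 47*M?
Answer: 0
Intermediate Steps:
M = 0 (M = 9*(-4 - 1*(-4)) = 9*(-4 + 4) = 9*0 = 0)
q = 0 (q = 47*0 = 0)
q² = 0² = 0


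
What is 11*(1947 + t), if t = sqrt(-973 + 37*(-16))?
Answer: 21417 + 11*I*sqrt(1565) ≈ 21417.0 + 435.16*I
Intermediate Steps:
t = I*sqrt(1565) (t = sqrt(-973 - 592) = sqrt(-1565) = I*sqrt(1565) ≈ 39.56*I)
11*(1947 + t) = 11*(1947 + I*sqrt(1565)) = 21417 + 11*I*sqrt(1565)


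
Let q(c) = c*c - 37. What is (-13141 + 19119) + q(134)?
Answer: 23897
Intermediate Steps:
q(c) = -37 + c² (q(c) = c² - 37 = -37 + c²)
(-13141 + 19119) + q(134) = (-13141 + 19119) + (-37 + 134²) = 5978 + (-37 + 17956) = 5978 + 17919 = 23897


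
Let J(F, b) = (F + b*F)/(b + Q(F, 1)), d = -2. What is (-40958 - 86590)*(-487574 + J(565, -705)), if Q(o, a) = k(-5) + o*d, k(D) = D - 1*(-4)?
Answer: 1056744750824/17 ≈ 6.2161e+10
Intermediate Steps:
k(D) = 4 + D (k(D) = D + 4 = 4 + D)
Q(o, a) = -1 - 2*o (Q(o, a) = (4 - 5) + o*(-2) = -1 - 2*o)
J(F, b) = (F + F*b)/(-1 + b - 2*F) (J(F, b) = (F + b*F)/(b + (-1 - 2*F)) = (F + F*b)/(-1 + b - 2*F))
(-40958 - 86590)*(-487574 + J(565, -705)) = (-40958 - 86590)*(-487574 + 565*(1 - 705)/(-1 - 705 - 2*565)) = -127548*(-487574 + 565*(-704)/(-1 - 705 - 1130)) = -127548*(-487574 + 565*(-704)/(-1836)) = -127548*(-487574 + 565*(-1/1836)*(-704)) = -127548*(-487574 + 99440/459) = -127548*(-223697026/459) = 1056744750824/17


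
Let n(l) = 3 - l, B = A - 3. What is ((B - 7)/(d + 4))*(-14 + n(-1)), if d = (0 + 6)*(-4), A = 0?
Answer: -5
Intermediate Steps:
B = -3 (B = 0 - 3 = -3)
d = -24 (d = 6*(-4) = -24)
((B - 7)/(d + 4))*(-14 + n(-1)) = ((-3 - 7)/(-24 + 4))*(-14 + (3 - 1*(-1))) = (-10/(-20))*(-14 + (3 + 1)) = (-10*(-1/20))*(-14 + 4) = (½)*(-10) = -5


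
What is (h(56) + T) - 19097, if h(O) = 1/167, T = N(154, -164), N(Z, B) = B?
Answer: -3216586/167 ≈ -19261.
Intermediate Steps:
T = -164
h(O) = 1/167
(h(56) + T) - 19097 = (1/167 - 164) - 19097 = -27387/167 - 19097 = -3216586/167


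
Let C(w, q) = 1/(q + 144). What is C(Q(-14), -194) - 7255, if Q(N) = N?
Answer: -362751/50 ≈ -7255.0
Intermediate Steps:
C(w, q) = 1/(144 + q)
C(Q(-14), -194) - 7255 = 1/(144 - 194) - 7255 = 1/(-50) - 7255 = -1/50 - 7255 = -362751/50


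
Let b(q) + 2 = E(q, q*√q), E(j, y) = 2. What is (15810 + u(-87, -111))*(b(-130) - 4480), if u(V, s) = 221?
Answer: -71818880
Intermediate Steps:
b(q) = 0 (b(q) = -2 + 2 = 0)
(15810 + u(-87, -111))*(b(-130) - 4480) = (15810 + 221)*(0 - 4480) = 16031*(-4480) = -71818880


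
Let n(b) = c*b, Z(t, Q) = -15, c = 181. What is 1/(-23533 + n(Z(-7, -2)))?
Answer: -1/26248 ≈ -3.8098e-5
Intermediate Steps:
n(b) = 181*b
1/(-23533 + n(Z(-7, -2))) = 1/(-23533 + 181*(-15)) = 1/(-23533 - 2715) = 1/(-26248) = -1/26248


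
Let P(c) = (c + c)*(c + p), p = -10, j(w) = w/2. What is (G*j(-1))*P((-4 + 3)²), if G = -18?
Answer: -162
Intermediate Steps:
j(w) = w/2 (j(w) = w*(½) = w/2)
P(c) = 2*c*(-10 + c) (P(c) = (c + c)*(c - 10) = (2*c)*(-10 + c) = 2*c*(-10 + c))
(G*j(-1))*P((-4 + 3)²) = (-9*(-1))*(2*(-4 + 3)²*(-10 + (-4 + 3)²)) = (-18*(-½))*(2*(-1)²*(-10 + (-1)²)) = 9*(2*1*(-10 + 1)) = 9*(2*1*(-9)) = 9*(-18) = -162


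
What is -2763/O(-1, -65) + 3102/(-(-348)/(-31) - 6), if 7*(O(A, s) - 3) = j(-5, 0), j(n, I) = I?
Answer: -97996/89 ≈ -1101.1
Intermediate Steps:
O(A, s) = 3 (O(A, s) = 3 + (⅐)*0 = 3 + 0 = 3)
-2763/O(-1, -65) + 3102/(-(-348)/(-31) - 6) = -2763/3 + 3102/(-(-348)/(-31) - 6) = -2763*⅓ + 3102/(-(-348)*(-1)/31 - 6) = -921 + 3102/(-29*12/31 - 6) = -921 + 3102/(-348/31 - 6) = -921 + 3102/(-534/31) = -921 + 3102*(-31/534) = -921 - 16027/89 = -97996/89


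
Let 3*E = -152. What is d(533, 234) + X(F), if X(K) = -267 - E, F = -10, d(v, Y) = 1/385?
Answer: -249862/1155 ≈ -216.33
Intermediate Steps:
E = -152/3 (E = (⅓)*(-152) = -152/3 ≈ -50.667)
d(v, Y) = 1/385
X(K) = -649/3 (X(K) = -267 - 1*(-152/3) = -267 + 152/3 = -649/3)
d(533, 234) + X(F) = 1/385 - 649/3 = -249862/1155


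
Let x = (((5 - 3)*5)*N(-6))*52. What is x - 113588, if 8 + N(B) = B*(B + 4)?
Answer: -111508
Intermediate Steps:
N(B) = -8 + B*(4 + B) (N(B) = -8 + B*(B + 4) = -8 + B*(4 + B))
x = 2080 (x = (((5 - 3)*5)*(-8 + (-6)² + 4*(-6)))*52 = ((2*5)*(-8 + 36 - 24))*52 = (10*4)*52 = 40*52 = 2080)
x - 113588 = 2080 - 113588 = -111508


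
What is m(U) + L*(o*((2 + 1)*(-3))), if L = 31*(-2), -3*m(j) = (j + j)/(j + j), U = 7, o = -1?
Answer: -1675/3 ≈ -558.33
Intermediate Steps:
m(j) = -1/3 (m(j) = -(j + j)/(3*(j + j)) = -2*j/(3*(2*j)) = -2*j*1/(2*j)/3 = -1/3*1 = -1/3)
L = -62
m(U) + L*(o*((2 + 1)*(-3))) = -1/3 - (-62)*(2 + 1)*(-3) = -1/3 - (-62)*3*(-3) = -1/3 - (-62)*(-9) = -1/3 - 62*9 = -1/3 - 558 = -1675/3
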